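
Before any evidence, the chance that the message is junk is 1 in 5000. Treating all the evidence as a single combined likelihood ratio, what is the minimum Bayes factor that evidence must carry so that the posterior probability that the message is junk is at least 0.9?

44991

Prior odds = 0.0002/0.9998 = 1/4999.
Target odds = 0.9/0.1 = 9.
Required Bayes factor = 9 ÷ (1/4999) = 44991.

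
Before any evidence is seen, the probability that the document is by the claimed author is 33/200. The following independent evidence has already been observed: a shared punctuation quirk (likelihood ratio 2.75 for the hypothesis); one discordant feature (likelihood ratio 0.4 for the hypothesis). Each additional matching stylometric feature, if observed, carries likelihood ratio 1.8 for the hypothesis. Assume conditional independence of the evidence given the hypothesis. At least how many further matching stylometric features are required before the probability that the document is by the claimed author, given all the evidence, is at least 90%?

Prior odds = 0.165/0.835 = 33/167.
Combined Bayes factor of the evidence already in hand = 2.75 × 0.4 = 1.1.
Odds after that evidence = (33/167) × 1.1 = 363/1670.
Target odds = 0.9/0.1 = 9.
Need 1.8ⁿ ≥ 9 ÷ (363/1670) = 5010/121.
1.8⁶ = 531441/15625 falls short of 5010/121 but 1.8⁷ = 4782969/78125 reaches it, so n = 7.

7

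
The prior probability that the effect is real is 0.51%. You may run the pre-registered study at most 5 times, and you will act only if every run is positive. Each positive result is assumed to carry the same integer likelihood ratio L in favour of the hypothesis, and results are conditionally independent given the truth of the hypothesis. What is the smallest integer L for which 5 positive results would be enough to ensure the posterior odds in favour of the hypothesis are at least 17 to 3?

Prior odds = 0.0051/0.9949 = 51/9949.
Target odds = 17/3.
Need L⁵ ≥ 17/3 ÷ (51/9949) = 9949/9.
4⁵ = 1024 < 9949/9 ≤ 3125 = 5⁵, so L = 5.

5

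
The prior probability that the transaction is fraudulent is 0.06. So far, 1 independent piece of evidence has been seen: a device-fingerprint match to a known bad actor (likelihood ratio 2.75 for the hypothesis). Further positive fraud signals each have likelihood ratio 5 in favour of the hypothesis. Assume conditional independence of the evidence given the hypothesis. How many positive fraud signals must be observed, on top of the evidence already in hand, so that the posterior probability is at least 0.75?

2

Prior odds = 0.06/0.94 = 3/47.
Bayes factor of the evidence already in hand = 2.75.
Odds after that evidence = (3/47) × 2.75 = 33/188.
Target odds = 0.75/0.25 = 3.
Need 5ⁿ ≥ 3 ÷ (33/188) = 188/11.
5¹ = 5 falls short of 188/11 but 5² = 25 reaches it, so n = 2.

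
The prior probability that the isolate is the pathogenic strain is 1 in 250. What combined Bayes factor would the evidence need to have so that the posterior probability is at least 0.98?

Prior odds = 0.004/0.996 = 1/249.
Target odds = 0.98/0.02 = 49.
Required Bayes factor = 49 ÷ (1/249) = 12201.

12201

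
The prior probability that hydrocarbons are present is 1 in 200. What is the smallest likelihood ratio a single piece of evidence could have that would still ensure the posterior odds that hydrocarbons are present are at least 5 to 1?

995

Prior odds = 0.005/0.995 = 1/199.
Target odds = 5.
Required Bayes factor = 5 ÷ (1/199) = 995.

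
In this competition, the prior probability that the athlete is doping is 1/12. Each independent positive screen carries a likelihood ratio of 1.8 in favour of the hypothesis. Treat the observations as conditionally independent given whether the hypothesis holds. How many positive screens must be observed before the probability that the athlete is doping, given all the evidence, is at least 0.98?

Prior odds = (1/12)/(11/12) = 1/11.
Likelihood ratio per positive screen = 1.8.
Target posterior odds = 0.98/0.02 = 49.
Require 1.8ⁿ ≥ 49 ÷ (1/11) = 539.
1.8¹⁰ ≈357.047 falls short of 539 but 1.8¹¹ ≈642.684 reaches it, so n = 11.

11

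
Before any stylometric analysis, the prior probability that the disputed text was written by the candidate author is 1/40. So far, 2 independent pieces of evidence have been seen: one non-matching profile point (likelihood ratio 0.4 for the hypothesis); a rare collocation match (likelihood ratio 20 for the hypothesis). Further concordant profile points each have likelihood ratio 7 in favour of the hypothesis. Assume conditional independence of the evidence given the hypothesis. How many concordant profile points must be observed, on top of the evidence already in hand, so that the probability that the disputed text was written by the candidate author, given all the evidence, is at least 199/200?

Prior odds = 0.025/0.975 = 1/39.
Combined Bayes factor of the evidence already in hand = 0.4 × 20 = 8.
Odds after that evidence = (1/39) × 8 = 8/39.
Target odds = 0.995/0.005 = 199.
Need 7ⁿ ≥ 199 ÷ (8/39) = 970.125.
7³ = 343 falls short of 970.125 but 7⁴ = 2401 reaches it, so n = 4.

4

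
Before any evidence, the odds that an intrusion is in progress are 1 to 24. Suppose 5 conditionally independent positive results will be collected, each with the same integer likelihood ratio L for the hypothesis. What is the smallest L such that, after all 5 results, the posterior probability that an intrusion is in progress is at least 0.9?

3

Prior odds = 1/24.
Target odds = 0.9/0.1 = 9.
Need L⁵ ≥ 9 ÷ (1/24) = 216.
2⁵ = 32 < 216 ≤ 243 = 3⁵, so L = 3.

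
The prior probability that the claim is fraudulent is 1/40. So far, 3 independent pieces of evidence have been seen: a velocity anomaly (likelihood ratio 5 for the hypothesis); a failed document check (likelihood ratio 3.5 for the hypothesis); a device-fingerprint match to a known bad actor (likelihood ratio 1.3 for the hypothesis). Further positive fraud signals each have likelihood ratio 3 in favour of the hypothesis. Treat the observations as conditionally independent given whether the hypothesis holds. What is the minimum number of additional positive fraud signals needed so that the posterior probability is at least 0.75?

Prior odds = 0.025/0.975 = 1/39.
Combined Bayes factor of the evidence already in hand = 5 × 3.5 × 1.3 = 22.75.
Odds after that evidence = (1/39) × 22.75 = 7/12.
Target odds = 0.75/0.25 = 3.
Need 3ⁿ ≥ 3 ÷ (7/12) = 36/7.
3¹ = 3 falls short of 36/7 but 3² = 9 reaches it, so n = 2.

2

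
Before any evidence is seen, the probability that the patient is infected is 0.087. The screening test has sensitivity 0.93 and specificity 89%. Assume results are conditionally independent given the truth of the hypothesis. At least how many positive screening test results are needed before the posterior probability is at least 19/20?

3

Prior odds = 0.087/0.913 = 87/913.
False-positive rate = 1 − 0.89 = 0.11; likelihood ratio of a positive = 0.93/0.11 = 93/11.
Target odds: 0.95 ÷ 0.05 = 19.
Require (93/11)ⁿ ≥ 19 ÷ (87/913) = 17347/87.
(93/11)² = 8649/121 falls short of 17347/87 but (93/11)³ = 804357/1331 reaches it, so n = 3.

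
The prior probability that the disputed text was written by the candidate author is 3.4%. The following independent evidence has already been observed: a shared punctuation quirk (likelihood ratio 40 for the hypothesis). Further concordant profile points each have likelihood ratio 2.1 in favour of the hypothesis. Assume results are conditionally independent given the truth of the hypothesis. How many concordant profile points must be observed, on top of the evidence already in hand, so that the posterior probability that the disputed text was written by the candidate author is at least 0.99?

Prior odds = 0.034/0.966 = 17/483.
Bayes factor of the evidence already in hand = 40.
Odds after that evidence = (17/483) × 40 = 680/483.
Target odds = 0.99/0.01 = 99.
Need 2.1ⁿ ≥ 99 ÷ (680/483) = 47817/680.
2.1⁵ = 4084101/100000 falls short of 47817/680 but 2.1⁶ = 85766121/1000000 reaches it, so n = 6.

6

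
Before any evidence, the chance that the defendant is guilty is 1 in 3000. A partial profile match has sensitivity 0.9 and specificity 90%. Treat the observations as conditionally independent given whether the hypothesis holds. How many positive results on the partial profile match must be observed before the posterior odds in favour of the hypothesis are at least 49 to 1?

6

Prior odds = (1/3000)/(2999/3000) = 1/2999.
False-positive rate = 1 − 0.9 = 0.1; likelihood ratio of a positive = 0.9/0.1 = 9.
Target odds = 49.
Need (1/2999) × 9ⁿ ≥ 49, i.e. 9ⁿ ≥ 146951.
9⁵ = 59049 falls short of 146951 but 9⁶ = 531441 reaches it, so n = 6.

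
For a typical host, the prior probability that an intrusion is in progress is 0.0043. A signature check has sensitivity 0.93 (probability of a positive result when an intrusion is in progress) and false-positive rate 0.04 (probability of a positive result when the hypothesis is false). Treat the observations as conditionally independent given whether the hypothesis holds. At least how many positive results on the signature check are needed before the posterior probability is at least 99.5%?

Prior odds = 0.0043/0.9957 = 43/9957.
Likelihood ratio of a positive result = 0.93/0.04 = 23.25.
Target odds: 0.995 ÷ 0.005 = 199.
Require 23.25ⁿ ≥ 199 ÷ (43/9957) = 1981443/43.
23.25³ = 804357/64 falls short of 1981443/43 but 23.25⁴ = 74805201/256 reaches it, so n = 4.

4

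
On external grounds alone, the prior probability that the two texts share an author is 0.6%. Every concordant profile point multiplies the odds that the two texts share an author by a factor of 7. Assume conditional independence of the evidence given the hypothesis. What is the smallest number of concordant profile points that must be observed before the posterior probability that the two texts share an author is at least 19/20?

Prior odds: 0.006 ÷ 0.994 = 3/497.
Likelihood ratio per concordant profile point = 7.
Target odds: 0.95 ÷ 0.05 = 19.
Need (3/497) × 7ⁿ ≥ 19, i.e. 7ⁿ ≥ 9443/3.
7⁴ = 2401 falls short of 9443/3 but 7⁵ = 16807 reaches it, so n = 5.

5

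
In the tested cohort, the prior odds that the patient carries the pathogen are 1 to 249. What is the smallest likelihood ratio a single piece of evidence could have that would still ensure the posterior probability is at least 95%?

4731

Prior odds = 1/249.
Target odds = 0.95/0.05 = 19.
Required Bayes factor = 19 ÷ (1/249) = 4731.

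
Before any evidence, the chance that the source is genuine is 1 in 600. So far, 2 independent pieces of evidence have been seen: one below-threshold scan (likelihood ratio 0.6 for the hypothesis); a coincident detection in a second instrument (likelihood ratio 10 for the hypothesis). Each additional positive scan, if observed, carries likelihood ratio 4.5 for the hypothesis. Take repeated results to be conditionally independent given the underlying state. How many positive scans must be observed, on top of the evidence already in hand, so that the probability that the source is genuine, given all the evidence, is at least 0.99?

7

Prior odds = (1/600)/(599/600) = 1/599.
Combined Bayes factor of the evidence already in hand = 0.6 × 10 = 6.
Odds after that evidence = (1/599) × 6 = 6/599.
Target odds = 0.99/0.01 = 99.
Need 4.5ⁿ ≥ 99 ÷ (6/599) = 9883.5.
4.5⁶ = 8303.765625 falls short of 9883.5 but 4.5⁷ = 4782969/128 reaches it, so n = 7.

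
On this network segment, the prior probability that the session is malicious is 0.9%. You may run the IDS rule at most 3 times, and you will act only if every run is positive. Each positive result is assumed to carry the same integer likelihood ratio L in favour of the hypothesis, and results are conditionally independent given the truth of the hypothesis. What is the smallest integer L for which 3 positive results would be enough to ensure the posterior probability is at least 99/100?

23

Prior odds = 0.009/0.991 = 9/991.
Target odds = 0.99/0.01 = 99.
Need L³ ≥ 99 ÷ (9/991) = 10901.
22³ = 10648 < 10901 ≤ 12167 = 23³, so L = 23.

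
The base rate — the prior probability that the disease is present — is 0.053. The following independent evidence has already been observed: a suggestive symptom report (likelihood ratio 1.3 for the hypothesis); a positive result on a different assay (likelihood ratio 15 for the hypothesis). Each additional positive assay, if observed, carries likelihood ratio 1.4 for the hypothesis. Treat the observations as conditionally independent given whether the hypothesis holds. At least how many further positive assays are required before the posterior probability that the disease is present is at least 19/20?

9

Prior odds = 0.053/0.947 = 53/947.
Combined Bayes factor of the evidence already in hand = 1.3 × 15 = 19.5.
Odds after that evidence = (53/947) × 19.5 = 2067/1894.
Target odds = 0.95/0.05 = 19.
Need 1.4ⁿ ≥ 19 ÷ (2067/1894) = 35986/2067.
1.4⁸ = 5764801/390625 falls short of 35986/2067 but 1.4⁹ = 40353607/1953125 reaches it, so n = 9.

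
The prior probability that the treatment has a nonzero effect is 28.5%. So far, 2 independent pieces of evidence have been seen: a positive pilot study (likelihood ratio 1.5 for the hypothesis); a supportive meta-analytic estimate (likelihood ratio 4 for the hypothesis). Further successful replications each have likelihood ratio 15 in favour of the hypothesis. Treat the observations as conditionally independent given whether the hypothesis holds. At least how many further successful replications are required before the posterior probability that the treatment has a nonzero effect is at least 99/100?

2

Prior odds = 0.285/0.715 = 57/143.
Combined Bayes factor of the evidence already in hand = 1.5 × 4 = 6.
Odds after that evidence = (57/143) × 6 = 342/143.
Target odds = 0.99/0.01 = 99.
Need 15ⁿ ≥ 99 ÷ (342/143) = 1573/38.
15¹ = 15 falls short of 1573/38 but 15² = 225 reaches it, so n = 2.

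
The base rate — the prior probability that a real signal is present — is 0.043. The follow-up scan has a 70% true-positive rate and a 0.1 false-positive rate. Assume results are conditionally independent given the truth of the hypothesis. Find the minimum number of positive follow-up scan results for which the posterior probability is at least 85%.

Prior odds: 0.043 ÷ 0.957 = 43/957.
Likelihood ratio of a positive result = 0.7/0.1 = 7.
Target posterior odds = 0.85/0.15 = 17/3.
Require 7ⁿ ≥ 17/3 ÷ (43/957) = 5423/43.
7² = 49 falls short of 5423/43 but 7³ = 343 reaches it, so n = 3.

3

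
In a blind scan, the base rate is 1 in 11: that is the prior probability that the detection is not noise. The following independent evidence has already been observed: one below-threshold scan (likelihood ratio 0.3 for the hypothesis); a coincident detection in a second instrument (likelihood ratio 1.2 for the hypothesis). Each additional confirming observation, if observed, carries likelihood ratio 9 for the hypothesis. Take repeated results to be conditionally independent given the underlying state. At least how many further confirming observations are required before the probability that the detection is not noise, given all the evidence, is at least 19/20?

Prior odds = (1/11)/(10/11) = 0.1.
Combined Bayes factor of the evidence already in hand = 0.3 × 1.2 = 0.36.
Odds after that evidence = 0.1 × 0.36 = 0.036.
Target odds = 0.95/0.05 = 19.
Need 9ⁿ ≥ 19 ÷ 0.036 = 4750/9.
9² = 81 falls short of 4750/9 but 9³ = 729 reaches it, so n = 3.

3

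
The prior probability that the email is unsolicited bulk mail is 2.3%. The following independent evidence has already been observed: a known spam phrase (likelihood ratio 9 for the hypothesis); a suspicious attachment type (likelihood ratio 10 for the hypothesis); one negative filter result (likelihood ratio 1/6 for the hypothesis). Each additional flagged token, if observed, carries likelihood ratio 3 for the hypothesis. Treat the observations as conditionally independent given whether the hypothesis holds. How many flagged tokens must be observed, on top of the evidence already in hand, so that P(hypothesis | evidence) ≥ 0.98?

5

Prior odds = 0.023/0.977 = 23/977.
Combined Bayes factor of the evidence already in hand = 9 × 10 × (1/6) = 15.
Odds after that evidence = (23/977) × 15 = 345/977.
Target odds = 0.98/0.02 = 49.
Need 3ⁿ ≥ 49 ÷ (345/977) = 47873/345.
3⁴ = 81 falls short of 47873/345 but 3⁵ = 243 reaches it, so n = 5.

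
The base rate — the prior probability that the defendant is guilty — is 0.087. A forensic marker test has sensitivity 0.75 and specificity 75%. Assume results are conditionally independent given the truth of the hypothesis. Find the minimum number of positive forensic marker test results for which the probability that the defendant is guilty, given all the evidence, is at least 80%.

4

Prior odds = 0.087/0.913 = 87/913.
False-positive rate = 1 − 0.75 = 0.25; likelihood ratio of a positive = 0.75/0.25 = 3.
Target odds: 0.8 ÷ 0.2 = 4.
Require 3ⁿ ≥ 4 ÷ (87/913) = 3652/87.
3³ = 27 falls short of 3652/87 but 3⁴ = 81 reaches it, so n = 4.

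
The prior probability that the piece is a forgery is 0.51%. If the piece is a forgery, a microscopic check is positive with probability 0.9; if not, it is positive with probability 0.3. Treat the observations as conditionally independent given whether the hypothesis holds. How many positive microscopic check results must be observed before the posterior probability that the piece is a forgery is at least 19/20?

8

Prior odds: 0.0051 ÷ 0.9949 = 51/9949.
Likelihood ratio of a positive = 0.9/0.3 = 3.
Target posterior odds = 0.95/0.05 = 19.
Need (51/9949) × 3ⁿ ≥ 19, i.e. 3ⁿ ≥ 189031/51.
3⁷ = 2187 falls short of 189031/51 but 3⁸ = 6561 reaches it, so n = 8.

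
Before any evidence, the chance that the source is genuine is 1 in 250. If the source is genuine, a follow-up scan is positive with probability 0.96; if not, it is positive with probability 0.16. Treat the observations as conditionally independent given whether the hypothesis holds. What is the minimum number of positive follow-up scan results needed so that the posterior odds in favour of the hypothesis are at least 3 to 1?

4

Prior odds = 0.004/0.996 = 1/249.
Likelihood ratio of a positive = 0.96/0.16 = 6.
Target odds = 3.
Need (1/249) × 6ⁿ ≥ 3, i.e. 6ⁿ ≥ 747.
6³ = 216 falls short of 747 but 6⁴ = 1296 reaches it, so n = 4.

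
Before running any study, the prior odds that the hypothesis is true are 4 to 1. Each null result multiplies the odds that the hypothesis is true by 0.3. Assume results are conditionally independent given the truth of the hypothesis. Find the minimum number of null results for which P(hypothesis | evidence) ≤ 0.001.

Prior odds = 4.
Likelihood ratio per null result = 0.3.
Target posterior odds = 0.001/0.999 = 1/999.
Require 0.3ⁿ ≤ 1/999 ÷ 4 = 1/3996.
0.3⁶ = 729/1000000 is still above 1/3996 but 0.3⁷ = 2187/10000000 is at or below it, so n = 7.

7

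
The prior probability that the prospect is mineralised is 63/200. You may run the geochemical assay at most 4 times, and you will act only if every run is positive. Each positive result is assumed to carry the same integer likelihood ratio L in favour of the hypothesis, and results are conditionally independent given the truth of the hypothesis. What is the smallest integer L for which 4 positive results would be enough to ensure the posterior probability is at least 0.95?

3

Prior odds = 0.315/0.685 = 63/137.
Target odds = 0.95/0.05 = 19.
Need L⁴ ≥ 19 ÷ (63/137) = 2603/63.
2⁴ = 16 < 2603/63 ≤ 81 = 3⁴, so L = 3.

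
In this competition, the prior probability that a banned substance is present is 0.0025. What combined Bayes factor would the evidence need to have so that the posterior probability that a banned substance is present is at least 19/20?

7581

Prior odds = 0.0025/0.9975 = 1/399.
Target odds = 0.95/0.05 = 19.
Required Bayes factor = 19 ÷ (1/399) = 7581.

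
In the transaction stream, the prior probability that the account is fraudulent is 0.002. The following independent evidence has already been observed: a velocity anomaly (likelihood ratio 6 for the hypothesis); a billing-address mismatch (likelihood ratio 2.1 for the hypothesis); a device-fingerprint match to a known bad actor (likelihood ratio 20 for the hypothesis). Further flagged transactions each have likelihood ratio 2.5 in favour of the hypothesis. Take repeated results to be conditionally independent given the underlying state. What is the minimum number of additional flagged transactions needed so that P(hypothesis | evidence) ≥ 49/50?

Prior odds = 0.002/0.998 = 1/499.
Combined Bayes factor of the evidence already in hand = 6 × 2.1 × 20 = 252.
Odds after that evidence = (1/499) × 252 = 252/499.
Target odds = 0.98/0.02 = 49.
Need 2.5ⁿ ≥ 49 ÷ (252/499) = 3493/36.
2.5⁴ = 39.0625 falls short of 3493/36 but 2.5⁵ = 97.65625 reaches it, so n = 5.

5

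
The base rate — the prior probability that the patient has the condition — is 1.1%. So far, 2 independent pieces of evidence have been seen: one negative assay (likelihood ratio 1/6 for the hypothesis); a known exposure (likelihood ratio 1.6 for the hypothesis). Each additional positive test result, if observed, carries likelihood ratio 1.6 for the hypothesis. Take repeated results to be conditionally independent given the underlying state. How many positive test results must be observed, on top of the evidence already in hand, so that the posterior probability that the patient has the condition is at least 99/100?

23

Prior odds = 0.011/0.989 = 11/989.
Combined Bayes factor of the evidence already in hand = (1/6) × 1.6 = 4/15.
Odds after that evidence = (11/989) × 4/15 = 44/14835.
Target odds = 0.99/0.01 = 99.
Need 1.6ⁿ ≥ 99 ÷ (44/14835) = 33378.75.
1.6²² ≈30948.5 falls short of 33378.75 but 1.6²³ ≈49517.6 reaches it, so n = 23.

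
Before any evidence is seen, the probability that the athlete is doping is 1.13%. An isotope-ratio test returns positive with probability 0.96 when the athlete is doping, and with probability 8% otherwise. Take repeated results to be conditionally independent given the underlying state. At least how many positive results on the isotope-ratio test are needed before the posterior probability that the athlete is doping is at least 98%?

Prior odds: 0.0113 ÷ 0.9887 = 113/9887.
Likelihood ratio of a positive result = 0.96/0.08 = 12.
Target odds: 0.98 ÷ 0.02 = 49.
Need (113/9887) × 12ⁿ ≥ 49, i.e. 12ⁿ ≥ 484463/113.
12³ = 1728 falls short of 484463/113 but 12⁴ = 20736 reaches it, so n = 4.

4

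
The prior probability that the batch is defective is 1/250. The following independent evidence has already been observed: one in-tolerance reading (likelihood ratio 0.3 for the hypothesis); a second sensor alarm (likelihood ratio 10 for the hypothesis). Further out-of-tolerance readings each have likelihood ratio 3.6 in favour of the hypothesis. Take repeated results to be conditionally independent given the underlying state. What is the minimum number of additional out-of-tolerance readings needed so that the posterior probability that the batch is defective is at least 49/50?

Prior odds = 0.004/0.996 = 1/249.
Combined Bayes factor of the evidence already in hand = 0.3 × 10 = 3.
Odds after that evidence = (1/249) × 3 = 1/83.
Target odds = 0.98/0.02 = 49.
Need 3.6ⁿ ≥ 49 ÷ (1/83) = 4067.
3.6⁶ = 34012224/15625 falls short of 4067 but 3.6⁷ = 612220032/78125 reaches it, so n = 7.

7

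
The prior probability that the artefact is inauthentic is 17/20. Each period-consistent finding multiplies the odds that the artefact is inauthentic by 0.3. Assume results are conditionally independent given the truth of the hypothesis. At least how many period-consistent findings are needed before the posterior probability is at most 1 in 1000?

8

Prior odds: 0.85 ÷ 0.15 = 17/3.
Likelihood ratio per period-consistent finding = 0.3.
Target odds: 0.001 ÷ 0.999 = 1/999.
Require 0.3ⁿ ≤ 1/999 ÷ (17/3) = 1/5661.
0.3⁷ = 2187/10000000 is still above 1/5661 but 0.3⁸ = 6561/100000000 is at or below it, so n = 8.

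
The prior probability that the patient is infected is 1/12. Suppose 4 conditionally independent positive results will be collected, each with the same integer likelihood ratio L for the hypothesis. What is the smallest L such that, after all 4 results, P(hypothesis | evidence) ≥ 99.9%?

11

Prior odds = (1/12)/(11/12) = 1/11.
Target odds = 0.999/0.001 = 999.
Need L⁴ ≥ 999 ÷ (1/11) = 10989.
10⁴ = 10000 < 10989 ≤ 14641 = 11⁴, so L = 11.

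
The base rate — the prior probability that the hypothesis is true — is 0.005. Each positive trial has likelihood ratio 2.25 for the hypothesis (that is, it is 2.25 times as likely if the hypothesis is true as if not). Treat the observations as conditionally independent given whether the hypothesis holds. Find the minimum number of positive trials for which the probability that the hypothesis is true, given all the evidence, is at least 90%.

Prior odds = 0.005/0.995 = 1/199.
Likelihood ratio per positive trial = 2.25.
Target posterior odds = 0.9/0.1 = 9.
Require 2.25ⁿ ≥ 9 ÷ (1/199) = 1791.
2.25⁹ = 387420489/262144 falls short of 1791 but 2.25¹⁰ ≈3325.26 reaches it, so n = 10.

10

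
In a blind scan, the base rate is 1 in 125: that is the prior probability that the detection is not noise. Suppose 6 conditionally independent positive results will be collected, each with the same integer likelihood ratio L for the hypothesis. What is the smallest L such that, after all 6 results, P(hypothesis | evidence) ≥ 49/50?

5

Prior odds = 0.008/0.992 = 1/124.
Target odds = 0.98/0.02 = 49.
Need L⁶ ≥ 49 ÷ (1/124) = 6076.
4⁶ = 4096 < 6076 ≤ 15625 = 5⁶, so L = 5.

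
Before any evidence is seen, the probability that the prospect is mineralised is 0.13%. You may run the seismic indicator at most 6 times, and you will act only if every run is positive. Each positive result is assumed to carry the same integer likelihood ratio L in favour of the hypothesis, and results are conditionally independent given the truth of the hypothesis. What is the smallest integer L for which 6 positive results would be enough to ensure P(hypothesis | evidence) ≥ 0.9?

5

Prior odds = 0.0013/0.9987 = 13/9987.
Target odds = 0.9/0.1 = 9.
Need L⁶ ≥ 9 ÷ (13/9987) = 89883/13.
4⁶ = 4096 < 89883/13 ≤ 15625 = 5⁶, so L = 5.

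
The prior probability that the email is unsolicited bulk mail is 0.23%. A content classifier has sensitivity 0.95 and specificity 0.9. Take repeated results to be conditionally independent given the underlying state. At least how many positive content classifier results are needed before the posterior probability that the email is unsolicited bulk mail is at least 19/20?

5

Prior odds: 0.0023 ÷ 0.9977 = 23/9977.
False-positive rate = 1 − 0.9 = 0.1; likelihood ratio of a positive = 0.95/0.1 = 9.5.
Target posterior odds = 0.95/0.05 = 19.
Need (23/9977) × 9.5ⁿ ≥ 19, i.e. 9.5ⁿ ≥ 189563/23.
9.5⁴ = 8145.0625 falls short of 189563/23 but 9.5⁵ = 77378.09375 reaches it, so n = 5.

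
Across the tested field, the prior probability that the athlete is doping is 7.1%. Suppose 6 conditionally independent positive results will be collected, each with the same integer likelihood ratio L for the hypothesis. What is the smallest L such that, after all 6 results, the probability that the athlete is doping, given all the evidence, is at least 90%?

Prior odds = 0.071/0.929 = 71/929.
Target odds = 0.9/0.1 = 9.
Need L⁶ ≥ 9 ÷ (71/929) = 8361/71.
2⁶ = 64 < 8361/71 ≤ 729 = 3⁶, so L = 3.

3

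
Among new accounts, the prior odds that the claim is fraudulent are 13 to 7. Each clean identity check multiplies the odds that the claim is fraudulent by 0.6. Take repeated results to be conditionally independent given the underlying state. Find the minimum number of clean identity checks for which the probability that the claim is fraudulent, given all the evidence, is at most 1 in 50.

Prior odds = 13/7.
Likelihood ratio per clean identity check = 0.6.
Target odds: 0.02 ÷ 0.98 = 1/49.
Need (13/7) × 0.6ⁿ ≤ 1/49, i.e. 0.6ⁿ ≤ 1/91.
0.6⁸ = 6561/390625 is still above 1/91 but 0.6⁹ = 19683/1953125 is at or below it, so n = 9.

9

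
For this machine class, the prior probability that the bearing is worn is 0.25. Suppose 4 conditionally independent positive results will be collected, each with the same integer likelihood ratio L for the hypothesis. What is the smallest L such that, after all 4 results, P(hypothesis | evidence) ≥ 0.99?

5

Prior odds = 0.25/0.75 = 1/3.
Target odds = 0.99/0.01 = 99.
Need L⁴ ≥ 99 ÷ (1/3) = 297.
4⁴ = 256 < 297 ≤ 625 = 5⁴, so L = 5.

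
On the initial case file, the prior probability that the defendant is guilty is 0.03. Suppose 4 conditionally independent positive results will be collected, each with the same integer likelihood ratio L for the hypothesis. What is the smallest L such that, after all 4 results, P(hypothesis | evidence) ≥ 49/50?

Prior odds = 0.03/0.97 = 3/97.
Target odds = 0.98/0.02 = 49.
Need L⁴ ≥ 49 ÷ (3/97) = 4753/3.
6⁴ = 1296 < 4753/3 ≤ 2401 = 7⁴, so L = 7.

7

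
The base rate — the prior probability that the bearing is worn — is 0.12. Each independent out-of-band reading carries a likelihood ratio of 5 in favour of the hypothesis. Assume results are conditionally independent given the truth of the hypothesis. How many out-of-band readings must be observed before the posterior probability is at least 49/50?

Prior odds: 0.12 ÷ 0.88 = 3/22.
Likelihood ratio per out-of-band reading = 5.
Target posterior odds = 0.98/0.02 = 49.
Need (3/22) × 5ⁿ ≥ 49, i.e. 5ⁿ ≥ 1078/3.
5³ = 125 falls short of 1078/3 but 5⁴ = 625 reaches it, so n = 4.

4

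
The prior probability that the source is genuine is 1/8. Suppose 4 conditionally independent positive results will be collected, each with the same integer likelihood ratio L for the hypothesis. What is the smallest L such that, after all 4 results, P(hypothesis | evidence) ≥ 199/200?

Prior odds = 0.125/0.875 = 1/7.
Target odds = 0.995/0.005 = 199.
Need L⁴ ≥ 199 ÷ (1/7) = 1393.
6⁴ = 1296 < 1393 ≤ 2401 = 7⁴, so L = 7.

7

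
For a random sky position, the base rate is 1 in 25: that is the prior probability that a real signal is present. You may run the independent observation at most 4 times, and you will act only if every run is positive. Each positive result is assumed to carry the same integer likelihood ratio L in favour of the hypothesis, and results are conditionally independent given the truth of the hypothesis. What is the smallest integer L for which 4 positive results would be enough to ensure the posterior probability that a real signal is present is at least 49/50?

6

Prior odds = 0.04/0.96 = 1/24.
Target odds = 0.98/0.02 = 49.
Need L⁴ ≥ 49 ÷ (1/24) = 1176.
5⁴ = 625 < 1176 ≤ 1296 = 6⁴, so L = 6.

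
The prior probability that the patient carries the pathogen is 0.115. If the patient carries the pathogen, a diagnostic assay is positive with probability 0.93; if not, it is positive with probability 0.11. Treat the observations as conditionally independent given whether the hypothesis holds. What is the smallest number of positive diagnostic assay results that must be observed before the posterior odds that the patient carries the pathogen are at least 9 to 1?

2

Prior odds: 0.115 ÷ 0.885 = 23/177.
Likelihood ratio of a positive = 0.93/0.11 = 93/11.
Target odds = 9.
Require (93/11)ⁿ ≥ 9 ÷ (23/177) = 1593/23.
(93/11)¹ = 93/11 falls short of 1593/23 but (93/11)² = 8649/121 reaches it, so n = 2.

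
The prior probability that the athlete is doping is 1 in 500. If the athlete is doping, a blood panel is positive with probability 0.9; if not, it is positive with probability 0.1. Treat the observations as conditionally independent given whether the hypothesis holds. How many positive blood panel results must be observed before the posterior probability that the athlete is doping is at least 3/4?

4

Prior odds: 0.002 ÷ 0.998 = 1/499.
Likelihood ratio of a positive = 0.9/0.1 = 9.
Target posterior odds = 0.75/0.25 = 3.
Require 9ⁿ ≥ 3 ÷ (1/499) = 1497.
9³ = 729 falls short of 1497 but 9⁴ = 6561 reaches it, so n = 4.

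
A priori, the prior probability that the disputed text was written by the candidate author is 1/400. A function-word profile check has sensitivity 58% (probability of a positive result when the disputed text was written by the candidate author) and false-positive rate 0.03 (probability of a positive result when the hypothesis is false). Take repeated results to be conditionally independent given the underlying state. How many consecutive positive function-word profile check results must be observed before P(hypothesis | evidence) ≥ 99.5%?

4

Prior odds: 0.0025 ÷ 0.9975 = 1/399.
Likelihood ratio of a positive result = 0.58/0.03 = 58/3.
Target posterior odds = 0.995/0.005 = 199.
Require (58/3)ⁿ ≥ 199 ÷ (1/399) = 79401.
(58/3)³ = 195112/27 falls short of 79401 but (58/3)⁴ = 11316496/81 reaches it, so n = 4.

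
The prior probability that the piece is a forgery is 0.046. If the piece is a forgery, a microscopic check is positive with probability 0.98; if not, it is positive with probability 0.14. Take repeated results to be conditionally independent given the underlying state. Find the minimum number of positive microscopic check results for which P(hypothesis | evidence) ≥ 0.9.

3

Prior odds: 0.046 ÷ 0.954 = 23/477.
Likelihood ratio of a positive = 0.98/0.14 = 7.
Target odds: 0.9 ÷ 0.1 = 9.
Require 7ⁿ ≥ 9 ÷ (23/477) = 4293/23.
7² = 49 falls short of 4293/23 but 7³ = 343 reaches it, so n = 3.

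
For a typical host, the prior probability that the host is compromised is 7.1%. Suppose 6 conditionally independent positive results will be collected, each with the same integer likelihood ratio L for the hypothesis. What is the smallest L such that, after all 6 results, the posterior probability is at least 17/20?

Prior odds = 0.071/0.929 = 71/929.
Target odds = 0.85/0.15 = 17/3.
Need L⁶ ≥ 17/3 ÷ (71/929) = 15793/213.
2⁶ = 64 < 15793/213 ≤ 729 = 3⁶, so L = 3.

3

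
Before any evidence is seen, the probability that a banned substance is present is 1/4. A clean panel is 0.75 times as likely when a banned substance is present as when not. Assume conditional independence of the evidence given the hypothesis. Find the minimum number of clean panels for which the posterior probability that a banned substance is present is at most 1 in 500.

Prior odds = 0.25/0.75 = 1/3.
Likelihood ratio per clean panel = 0.75.
Target posterior odds = 0.002/0.998 = 1/499.
Need (1/3) × 0.75ⁿ ≤ 1/499, i.e. 0.75ⁿ ≤ 3/499.
0.75¹⁷ ≈0.00751695 is still above 3/499 but 0.75¹⁸ ≈0.00563771 is at or below it, so n = 18.

18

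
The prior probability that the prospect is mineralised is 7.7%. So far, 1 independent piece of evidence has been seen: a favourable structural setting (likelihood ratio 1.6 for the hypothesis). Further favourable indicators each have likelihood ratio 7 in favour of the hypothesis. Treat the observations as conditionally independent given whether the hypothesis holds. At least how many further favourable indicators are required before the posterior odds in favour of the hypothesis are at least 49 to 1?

4

Prior odds = 0.077/0.923 = 77/923.
Bayes factor of the evidence already in hand = 1.6.
Odds after that evidence = (77/923) × 1.6 = 616/4615.
Target odds = 49.
Need 7ⁿ ≥ 49 ÷ (616/4615) = 32305/88.
7³ = 343 falls short of 32305/88 but 7⁴ = 2401 reaches it, so n = 4.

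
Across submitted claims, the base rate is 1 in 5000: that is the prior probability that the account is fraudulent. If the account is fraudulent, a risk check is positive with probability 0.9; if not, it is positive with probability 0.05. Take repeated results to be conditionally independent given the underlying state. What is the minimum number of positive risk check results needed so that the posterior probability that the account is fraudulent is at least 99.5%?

5

Prior odds = 0.0002/0.9998 = 1/4999.
Likelihood ratio of a positive = 0.9/0.05 = 18.
Target odds: 0.995 ÷ 0.005 = 199.
Need (1/4999) × 18ⁿ ≥ 199, i.e. 18ⁿ ≥ 994801.
18⁴ = 104976 falls short of 994801 but 18⁵ = 1889568 reaches it, so n = 5.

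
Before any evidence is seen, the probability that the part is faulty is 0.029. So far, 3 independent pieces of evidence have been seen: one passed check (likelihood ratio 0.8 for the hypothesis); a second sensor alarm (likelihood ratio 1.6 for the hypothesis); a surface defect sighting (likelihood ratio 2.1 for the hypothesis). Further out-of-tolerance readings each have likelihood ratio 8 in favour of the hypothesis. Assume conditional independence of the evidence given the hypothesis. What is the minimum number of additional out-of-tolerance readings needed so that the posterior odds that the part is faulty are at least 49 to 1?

Prior odds = 0.029/0.971 = 29/971.
Combined Bayes factor of the evidence already in hand = 0.8 × 1.6 × 2.1 = 2.688.
Odds after that evidence = (29/971) × 2.688 = 9744/121375.
Target odds = 49.
Need 8ⁿ ≥ 49 ÷ (9744/121375) = 849625/1392.
8³ = 512 falls short of 849625/1392 but 8⁴ = 4096 reaches it, so n = 4.

4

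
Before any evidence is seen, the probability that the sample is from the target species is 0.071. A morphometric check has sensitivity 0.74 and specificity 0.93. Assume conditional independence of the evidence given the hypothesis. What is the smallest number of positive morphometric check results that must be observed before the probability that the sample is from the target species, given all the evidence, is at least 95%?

Prior odds: 0.071 ÷ 0.929 = 71/929.
False-positive rate = 1 − 0.93 = 0.07; likelihood ratio of a positive = 0.74/0.07 = 74/7.
Target odds: 0.95 ÷ 0.05 = 19.
Require (74/7)ⁿ ≥ 19 ÷ (71/929) = 17651/71.
(74/7)² = 5476/49 falls short of 17651/71 but (74/7)³ = 405224/343 reaches it, so n = 3.

3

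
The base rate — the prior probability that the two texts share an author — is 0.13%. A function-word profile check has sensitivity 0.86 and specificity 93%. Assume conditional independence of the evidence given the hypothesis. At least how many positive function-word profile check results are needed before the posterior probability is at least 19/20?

4

Prior odds: 0.0013 ÷ 0.9987 = 13/9987.
False-positive rate = 1 − 0.93 = 0.07; likelihood ratio of a positive = 0.86/0.07 = 86/7.
Target odds: 0.95 ÷ 0.05 = 19.
Need (13/9987) × (86/7)ⁿ ≥ 19, i.e. (86/7)ⁿ ≥ 189753/13.
(86/7)³ = 636056/343 falls short of 189753/13 but (86/7)⁴ = 54700816/2401 reaches it, so n = 4.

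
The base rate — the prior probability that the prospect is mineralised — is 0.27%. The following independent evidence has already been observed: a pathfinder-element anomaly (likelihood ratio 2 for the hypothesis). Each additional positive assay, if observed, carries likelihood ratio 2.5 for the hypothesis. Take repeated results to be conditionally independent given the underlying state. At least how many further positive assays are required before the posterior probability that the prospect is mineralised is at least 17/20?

8

Prior odds = 0.0027/0.9973 = 27/9973.
Bayes factor of the evidence already in hand = 2.
Odds after that evidence = (27/9973) × 2 = 54/9973.
Target odds = 0.85/0.15 = 17/3.
Need 2.5ⁿ ≥ 17/3 ÷ (54/9973) = 169541/162.
2.5⁷ = 610.3515625 falls short of 169541/162 but 2.5⁸ = 390625/256 reaches it, so n = 8.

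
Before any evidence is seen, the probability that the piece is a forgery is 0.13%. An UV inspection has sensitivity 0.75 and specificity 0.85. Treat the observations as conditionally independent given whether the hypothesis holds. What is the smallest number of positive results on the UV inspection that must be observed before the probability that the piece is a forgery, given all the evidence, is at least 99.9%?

9

Prior odds: 0.0013 ÷ 0.9987 = 13/9987.
False-positive rate = 1 − 0.85 = 0.15; likelihood ratio of a positive = 0.75/0.15 = 5.
Target odds: 0.999 ÷ 0.001 = 999.
Need (13/9987) × 5ⁿ ≥ 999, i.e. 5ⁿ ≥ 9977013/13.
5⁸ = 390625 falls short of 9977013/13 but 5⁹ = 1953125 reaches it, so n = 9.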